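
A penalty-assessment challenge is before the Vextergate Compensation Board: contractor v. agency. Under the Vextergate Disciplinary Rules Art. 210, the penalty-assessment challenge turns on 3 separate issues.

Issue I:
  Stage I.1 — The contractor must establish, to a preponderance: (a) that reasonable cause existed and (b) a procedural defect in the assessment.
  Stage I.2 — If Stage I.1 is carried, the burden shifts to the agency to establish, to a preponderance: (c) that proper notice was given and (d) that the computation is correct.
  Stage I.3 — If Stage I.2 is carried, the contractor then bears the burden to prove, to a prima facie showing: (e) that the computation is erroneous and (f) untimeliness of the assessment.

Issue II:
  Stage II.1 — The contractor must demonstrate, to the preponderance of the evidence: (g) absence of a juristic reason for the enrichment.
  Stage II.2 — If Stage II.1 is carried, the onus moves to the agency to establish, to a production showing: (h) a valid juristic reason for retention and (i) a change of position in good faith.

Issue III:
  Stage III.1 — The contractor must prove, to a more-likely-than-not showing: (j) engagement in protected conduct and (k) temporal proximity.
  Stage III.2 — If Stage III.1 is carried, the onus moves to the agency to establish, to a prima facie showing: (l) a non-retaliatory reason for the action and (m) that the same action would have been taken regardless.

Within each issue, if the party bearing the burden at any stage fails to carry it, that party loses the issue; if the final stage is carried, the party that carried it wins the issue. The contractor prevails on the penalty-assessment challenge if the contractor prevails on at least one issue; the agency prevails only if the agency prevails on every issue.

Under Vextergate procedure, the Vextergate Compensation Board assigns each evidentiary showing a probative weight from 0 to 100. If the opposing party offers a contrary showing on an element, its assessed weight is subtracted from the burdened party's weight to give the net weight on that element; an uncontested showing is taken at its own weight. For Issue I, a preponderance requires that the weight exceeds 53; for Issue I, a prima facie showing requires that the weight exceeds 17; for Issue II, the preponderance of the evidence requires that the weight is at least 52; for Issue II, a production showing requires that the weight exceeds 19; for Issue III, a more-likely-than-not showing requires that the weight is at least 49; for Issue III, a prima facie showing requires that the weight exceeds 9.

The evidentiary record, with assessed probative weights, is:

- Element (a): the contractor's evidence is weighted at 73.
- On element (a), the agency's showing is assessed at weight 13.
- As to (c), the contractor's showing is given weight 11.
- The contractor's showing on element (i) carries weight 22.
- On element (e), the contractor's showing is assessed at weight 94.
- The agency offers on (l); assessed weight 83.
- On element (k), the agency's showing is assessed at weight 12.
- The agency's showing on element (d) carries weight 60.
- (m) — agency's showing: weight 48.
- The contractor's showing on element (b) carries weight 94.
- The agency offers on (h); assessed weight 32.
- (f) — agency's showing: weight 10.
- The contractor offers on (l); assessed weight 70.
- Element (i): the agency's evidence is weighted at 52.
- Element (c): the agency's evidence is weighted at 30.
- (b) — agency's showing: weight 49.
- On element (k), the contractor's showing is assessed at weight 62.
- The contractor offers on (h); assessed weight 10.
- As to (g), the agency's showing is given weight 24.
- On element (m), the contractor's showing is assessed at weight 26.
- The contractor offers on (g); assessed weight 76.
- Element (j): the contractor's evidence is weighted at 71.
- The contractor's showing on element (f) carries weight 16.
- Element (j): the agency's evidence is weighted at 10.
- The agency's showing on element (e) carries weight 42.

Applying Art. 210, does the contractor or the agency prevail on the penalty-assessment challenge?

agency

— Issue I —
Stage I.1 — burden on contractor; standard: a preponderance (weight exceeds 53).
    (a): 73 − 13 = 60 > 53 [met]
    (b): 94 − 49 = 45 ≤ 53 [not met]
  Stage I.1 not carried; the contractor fails its burden.
The analysis ends at Stage I.1; the agency prevails on this issue.
— Issue II —
Stage II.1 (contractor, the preponderance of the evidence, weight is at least 52): (g) net 76−24=52 ≥ 52 — meets.
  All elements met. The burden passes to the agency.
Stage II.2 (agency, a production showing, weight exceeds 19): (h) net 32−10=22 > 19 — meets; (i) net 52−22=30 > 19 — meets.
  All elements met at the final stage.
All stages carried — the agency prevails on this issue.
— Issue III —
Stage III.1 — burden on contractor; standard: a more-likely-than-not showing (weight is at least 49).
    (j): 71 − 10 = 61 ≥ 49 [met]
    (k): 62 − 12 = 50 ≥ 49 [met]
  All elements met. The burden passes to the agency.
Stage III.2 — burden on agency; standard: a prima facie showing (weight exceeds 9).
    (l): 83 − 70 = 13 > 9 [met]
    (m): 48 − 26 = 22 > 9 [met]
  Stage III.2 carried; the final stage is satisfied.
With every stage satisfied, the agency prevails on this issue.
Per-issue: Issue I → agency; Issue II → agency; Issue III → agency. The contractor must prevail on at least one issue; overall, the agency prevails.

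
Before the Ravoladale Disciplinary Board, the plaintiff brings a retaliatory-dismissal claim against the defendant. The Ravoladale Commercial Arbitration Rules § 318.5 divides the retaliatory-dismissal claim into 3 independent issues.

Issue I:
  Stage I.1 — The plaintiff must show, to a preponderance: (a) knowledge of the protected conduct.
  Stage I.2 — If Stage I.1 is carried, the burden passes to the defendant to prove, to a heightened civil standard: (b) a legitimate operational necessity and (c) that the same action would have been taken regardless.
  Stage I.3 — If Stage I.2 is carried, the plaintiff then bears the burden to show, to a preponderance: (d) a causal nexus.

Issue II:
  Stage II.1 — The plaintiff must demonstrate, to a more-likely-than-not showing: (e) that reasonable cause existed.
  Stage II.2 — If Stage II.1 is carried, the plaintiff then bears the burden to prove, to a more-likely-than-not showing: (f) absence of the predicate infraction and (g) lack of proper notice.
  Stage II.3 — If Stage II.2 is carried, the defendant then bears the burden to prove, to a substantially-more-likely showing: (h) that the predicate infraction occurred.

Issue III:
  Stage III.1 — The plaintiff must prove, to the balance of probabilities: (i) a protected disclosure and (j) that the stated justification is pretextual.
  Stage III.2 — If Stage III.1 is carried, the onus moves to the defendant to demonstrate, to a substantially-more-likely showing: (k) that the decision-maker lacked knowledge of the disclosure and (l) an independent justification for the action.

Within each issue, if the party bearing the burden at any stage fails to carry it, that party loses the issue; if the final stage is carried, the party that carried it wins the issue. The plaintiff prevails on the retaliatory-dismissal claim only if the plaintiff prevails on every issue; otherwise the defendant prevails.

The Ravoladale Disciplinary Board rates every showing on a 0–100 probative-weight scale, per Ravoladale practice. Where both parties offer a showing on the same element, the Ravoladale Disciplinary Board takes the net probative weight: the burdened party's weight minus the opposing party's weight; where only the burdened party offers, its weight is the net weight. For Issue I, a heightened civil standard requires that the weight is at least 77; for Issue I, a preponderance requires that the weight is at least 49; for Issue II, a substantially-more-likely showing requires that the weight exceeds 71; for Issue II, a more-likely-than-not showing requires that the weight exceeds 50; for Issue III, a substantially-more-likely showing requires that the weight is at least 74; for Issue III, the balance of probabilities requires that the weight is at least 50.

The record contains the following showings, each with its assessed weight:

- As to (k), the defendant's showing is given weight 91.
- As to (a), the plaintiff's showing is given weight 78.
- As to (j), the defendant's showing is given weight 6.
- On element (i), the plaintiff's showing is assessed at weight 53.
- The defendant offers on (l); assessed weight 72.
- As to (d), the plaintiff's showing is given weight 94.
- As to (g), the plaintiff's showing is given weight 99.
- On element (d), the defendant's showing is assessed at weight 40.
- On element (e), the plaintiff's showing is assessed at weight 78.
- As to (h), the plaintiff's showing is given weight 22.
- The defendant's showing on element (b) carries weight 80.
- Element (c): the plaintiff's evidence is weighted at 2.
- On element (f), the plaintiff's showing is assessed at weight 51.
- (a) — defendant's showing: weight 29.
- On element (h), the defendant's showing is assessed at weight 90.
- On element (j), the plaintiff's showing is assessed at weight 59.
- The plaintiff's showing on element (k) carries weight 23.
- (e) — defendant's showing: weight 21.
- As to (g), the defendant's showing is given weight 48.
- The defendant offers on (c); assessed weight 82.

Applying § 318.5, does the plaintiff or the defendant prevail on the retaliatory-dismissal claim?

plaintiff

— Issue I —
Stage I.1 — burden on plaintiff; standard: a preponderance (weight is at least 49).
    (a): 78 − 29 = 49 ≥ 49 [met]
  Stage I.1 is satisfied; the onus moves to the defendant.
Stage I.2 — burden on defendant; standard: a heightened civil standard (weight is at least 77).
    (b): 80 ≥ 77 [met]
    (c): 82 − 2 = 80 ≥ 77 [met]
  Stage I.2 carried; the burden shifts to the plaintiff.
Stage I.3 — burden on plaintiff; standard: a preponderance (weight is at least 49).
    (d): 94 − 40 = 54 ≥ 49 [met]
  Stage I.3 carried; the final stage is satisfied.
Every stage carried; the plaintiff prevails on this issue.
— Issue II —
Stage II.1 — burden on plaintiff; standard: a more-likely-than-not showing (weight exceeds 50).
    (e): 78 − 21 = 57 > 50 [met]
  Stage II.1 carried; the burden remains with the plaintiff.
Stage II.2 — burden on plaintiff; standard: a more-likely-than-not showing (weight exceeds 50).
    (f): 51 > 50 [met]
    (g): 99 − 48 = 51 > 50 [met]
  All elements met. The burden passes to the defendant.
Stage II.3 — burden on defendant; standard: a substantially-more-likely showing (weight exceeds 71).
    (h): 90 − 22 = 68 ≤ 71 [not met]
  Stage II.3 not carried; the defendant fails its burden.
So the plaintiff prevails on this issue.
— Issue III —
At Stage III.1 the plaintiff must meet the balance of probabilities (weight is at least 50): on (i) the weight is 53, which does reach 50, so (i) meets the standard; on (j) the weight is 59 less the opposing 6 gives net 53, ≥ 50, so (j) meets the standard.
  All elements met. The burden passes to the defendant.
At Stage III.2 the defendant must meet a substantially-more-likely showing (weight is at least 74): on (k) the weight is 91 less the opposing 23 gives net 68, < 74, so (k) does not meet the standard; on (l) the weight is 72, which does not reach 74, so (l) does not meet the standard.
  Stage III.2 not carried; the defendant fails its burden.
So the plaintiff prevails on this issue.
Per-issue: Issue I → plaintiff; Issue II → plaintiff; Issue III → plaintiff. The plaintiff must prevail on every issue; overall, the plaintiff prevails.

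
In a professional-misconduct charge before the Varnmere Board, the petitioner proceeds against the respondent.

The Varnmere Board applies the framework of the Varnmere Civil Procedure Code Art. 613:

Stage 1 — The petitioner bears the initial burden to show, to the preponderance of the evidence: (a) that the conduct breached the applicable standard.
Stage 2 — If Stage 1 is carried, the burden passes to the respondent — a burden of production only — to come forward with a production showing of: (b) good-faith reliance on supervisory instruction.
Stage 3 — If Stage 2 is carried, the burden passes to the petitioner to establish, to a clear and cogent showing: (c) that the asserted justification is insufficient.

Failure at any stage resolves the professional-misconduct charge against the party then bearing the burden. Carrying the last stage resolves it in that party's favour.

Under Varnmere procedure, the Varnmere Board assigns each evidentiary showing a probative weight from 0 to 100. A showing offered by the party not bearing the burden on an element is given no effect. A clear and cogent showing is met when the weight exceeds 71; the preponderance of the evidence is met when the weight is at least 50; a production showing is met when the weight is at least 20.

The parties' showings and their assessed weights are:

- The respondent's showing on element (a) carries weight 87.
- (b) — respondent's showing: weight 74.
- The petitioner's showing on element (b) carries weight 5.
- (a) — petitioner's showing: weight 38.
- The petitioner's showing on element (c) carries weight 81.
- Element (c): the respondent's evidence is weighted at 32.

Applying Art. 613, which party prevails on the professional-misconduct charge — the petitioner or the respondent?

respondent

At Stage 1 the petitioner must meet the preponderance of the evidence (weight is at least 50): on (a) the weight is 38 (the respondent's 87 is given no effect), < 50, so (a) does not meet the standard.
  Not every element is met, so the petitioner fails to carry Stage 1.
So the respondent prevails.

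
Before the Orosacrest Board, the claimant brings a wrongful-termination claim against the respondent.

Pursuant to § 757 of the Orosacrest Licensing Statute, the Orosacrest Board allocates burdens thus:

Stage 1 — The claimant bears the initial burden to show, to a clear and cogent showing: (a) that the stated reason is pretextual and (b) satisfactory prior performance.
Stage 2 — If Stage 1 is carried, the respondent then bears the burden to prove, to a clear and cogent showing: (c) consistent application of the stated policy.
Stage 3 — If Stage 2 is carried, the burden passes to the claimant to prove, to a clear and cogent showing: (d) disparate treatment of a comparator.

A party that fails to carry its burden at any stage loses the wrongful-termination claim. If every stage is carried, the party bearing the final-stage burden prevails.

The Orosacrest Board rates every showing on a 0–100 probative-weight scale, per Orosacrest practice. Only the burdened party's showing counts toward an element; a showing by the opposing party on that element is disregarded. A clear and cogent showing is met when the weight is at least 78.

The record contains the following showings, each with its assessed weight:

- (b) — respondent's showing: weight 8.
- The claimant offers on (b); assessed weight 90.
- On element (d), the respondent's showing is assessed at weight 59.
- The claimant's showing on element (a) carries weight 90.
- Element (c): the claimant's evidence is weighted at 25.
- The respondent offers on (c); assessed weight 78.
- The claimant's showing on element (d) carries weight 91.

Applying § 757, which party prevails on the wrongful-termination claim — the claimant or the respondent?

claimant

Stage 1 — burden on claimant; standard: a clear and cogent showing (weight is at least 78).
    (a): 90 ≥ 78 [met]
    (b): 90 (respondent's 8 disregarded) ≥ 78 [met]
  All elements met. The burden passes to the respondent.
Stage 2 — burden on respondent; standard: a clear and cogent showing (weight is at least 78).
    (c): 78 (claimant's 25 disregarded) ≥ 78 [met]
  Stage 2 is satisfied; the onus moves to the claimant.
Stage 3 — burden on claimant; standard: a clear and cogent showing (weight is at least 78).
    (d): 91 (respondent's 59 disregarded) ≥ 78 [met]
  All elements met at the final stage.
All stages carried — the claimant prevails.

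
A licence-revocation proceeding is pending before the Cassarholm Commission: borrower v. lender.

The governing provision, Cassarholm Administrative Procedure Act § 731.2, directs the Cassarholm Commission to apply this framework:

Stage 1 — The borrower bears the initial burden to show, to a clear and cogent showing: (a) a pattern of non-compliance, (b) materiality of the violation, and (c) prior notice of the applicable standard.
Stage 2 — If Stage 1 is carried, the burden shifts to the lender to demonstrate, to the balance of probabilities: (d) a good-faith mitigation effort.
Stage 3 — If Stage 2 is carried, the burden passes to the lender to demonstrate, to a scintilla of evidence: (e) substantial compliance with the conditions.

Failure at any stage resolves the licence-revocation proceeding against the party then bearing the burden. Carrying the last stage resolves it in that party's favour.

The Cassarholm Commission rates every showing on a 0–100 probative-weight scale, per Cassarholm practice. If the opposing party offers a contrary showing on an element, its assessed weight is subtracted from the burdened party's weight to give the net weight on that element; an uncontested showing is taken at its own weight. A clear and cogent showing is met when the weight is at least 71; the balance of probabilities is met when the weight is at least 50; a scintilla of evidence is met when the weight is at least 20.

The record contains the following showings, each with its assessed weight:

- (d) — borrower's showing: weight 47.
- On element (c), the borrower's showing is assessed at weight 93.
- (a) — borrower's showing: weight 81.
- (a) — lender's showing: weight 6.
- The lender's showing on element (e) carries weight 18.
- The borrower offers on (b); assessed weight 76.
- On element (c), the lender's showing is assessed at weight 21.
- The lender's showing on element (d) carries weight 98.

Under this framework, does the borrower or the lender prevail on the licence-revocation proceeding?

borrower

At Stage 1 the borrower must meet a clear and cogent showing (weight is at least 71): on (a) the weight is 81 less the opposing 6 gives net 75, ≥ 71, so (a) meets the standard; on (b) the weight is 76, ≥ 71, so (b) meets the standard; on (c) the weight is 93 less the opposing 21 gives net 72, which does reach 71, so (c) meets the standard.
  All elements met. The burden passes to the lender.
At Stage 2 the lender must meet the balance of probabilities (weight is at least 50): on (d) the weight is 98 less the opposing 47 gives net 51, which does reach 50, so (d) meets the standard.
  All elements met. The lender retains the burden for Stage 3.
At Stage 3 the lender must meet a scintilla of evidence (weight is at least 20): on (e) the weight is 18, which does not reach 20, so (e) does not meet the standard.
  Not every element is met, so the lender fails to carry Stage 3.
The borrower prevails.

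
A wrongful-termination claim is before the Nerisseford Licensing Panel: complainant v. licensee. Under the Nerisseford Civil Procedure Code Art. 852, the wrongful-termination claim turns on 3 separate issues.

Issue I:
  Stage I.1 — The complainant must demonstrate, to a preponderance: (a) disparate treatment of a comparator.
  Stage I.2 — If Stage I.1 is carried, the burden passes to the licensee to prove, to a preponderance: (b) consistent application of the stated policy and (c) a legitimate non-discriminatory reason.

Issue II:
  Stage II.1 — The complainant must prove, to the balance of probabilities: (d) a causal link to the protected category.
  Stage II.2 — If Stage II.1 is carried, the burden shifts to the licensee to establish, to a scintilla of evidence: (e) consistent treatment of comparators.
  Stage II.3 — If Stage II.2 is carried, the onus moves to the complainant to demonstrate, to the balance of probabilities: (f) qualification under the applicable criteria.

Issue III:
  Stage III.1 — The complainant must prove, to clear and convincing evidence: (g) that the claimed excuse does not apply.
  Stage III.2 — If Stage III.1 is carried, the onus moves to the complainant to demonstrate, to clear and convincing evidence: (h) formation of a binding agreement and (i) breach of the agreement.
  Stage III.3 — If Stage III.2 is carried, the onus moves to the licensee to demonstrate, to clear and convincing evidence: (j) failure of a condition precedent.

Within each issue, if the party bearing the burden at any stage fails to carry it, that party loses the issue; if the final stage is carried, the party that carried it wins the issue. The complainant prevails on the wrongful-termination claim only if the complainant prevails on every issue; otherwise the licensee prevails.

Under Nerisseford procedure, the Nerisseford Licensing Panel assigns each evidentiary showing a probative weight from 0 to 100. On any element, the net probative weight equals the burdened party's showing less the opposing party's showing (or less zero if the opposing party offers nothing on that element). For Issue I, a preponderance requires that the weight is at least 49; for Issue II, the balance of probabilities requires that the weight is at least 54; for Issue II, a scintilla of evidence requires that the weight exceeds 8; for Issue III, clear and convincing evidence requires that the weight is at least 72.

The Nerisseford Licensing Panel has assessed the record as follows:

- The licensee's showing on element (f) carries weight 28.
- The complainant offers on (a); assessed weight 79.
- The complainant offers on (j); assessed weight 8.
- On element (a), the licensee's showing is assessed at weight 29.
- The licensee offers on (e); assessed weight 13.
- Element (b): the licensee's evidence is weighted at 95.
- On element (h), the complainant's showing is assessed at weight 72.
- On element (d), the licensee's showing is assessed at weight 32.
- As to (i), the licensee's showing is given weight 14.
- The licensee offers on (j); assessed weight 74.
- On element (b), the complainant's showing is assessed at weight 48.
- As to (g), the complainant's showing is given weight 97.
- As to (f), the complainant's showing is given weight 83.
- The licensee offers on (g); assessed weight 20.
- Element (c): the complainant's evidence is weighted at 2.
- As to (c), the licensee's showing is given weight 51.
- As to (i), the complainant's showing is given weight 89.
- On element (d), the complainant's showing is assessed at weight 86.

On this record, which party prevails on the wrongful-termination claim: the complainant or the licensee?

— Issue I —
At Stage I.1 the complainant must meet a preponderance (weight is at least 49): on (a) the weight is 79 less the opposing 29 gives net 50, ≥ 49, so (a) meets the standard.
  The complainant carries Stage I.1; the licensee now bears the burden.
At Stage I.2 the licensee must meet a preponderance (weight is at least 49): on (b) the weight is 95 less the opposing 48 gives net 47, < 49, so (b) does not meet the standard; on (c) the weight is 51 less the opposing 2 gives net 49, ≥ 49, so (c) meets the standard.
  Stage I.2 not carried; the licensee fails its burden.
The complainant prevails on this issue.
— Issue II —
At Stage II.1 the complainant must meet the balance of probabilities (weight is at least 54): on (d) the weight is 86 less the opposing 32 gives net 54, ≥ 54, so (d) meets the standard.
  Stage II.1 carried; the burden shifts to the licensee.
At Stage II.2 the licensee must meet a scintilla of evidence (weight exceeds 8): on (e) the weight is 13, > 8, so (e) meets the standard.
  All elements met. The burden passes to the complainant.
At Stage II.3 the complainant must meet the balance of probabilities (weight is at least 54): on (f) the weight is 83 less the opposing 28 gives net 55, which does reach 54, so (f) meets the standard.
  All elements met at the final stage.
All stages carried — the complainant prevails on this issue.
— Issue III —
Stage III.1 — burden on complainant; standard: clear and convincing evidence (weight is at least 72).
    (g): 97 − 20 = 77 ≥ 72 [met]
  Stage III.1 is satisfied; the complainant continues to bear the burden.
Stage III.2 — burden on complainant; standard: clear and convincing evidence (weight is at least 72).
    (h): 72 ≥ 72 [met]
    (i): 89 − 14 = 75 ≥ 72 [met]
  The complainant carries Stage III.2; the licensee now bears the burden.
Stage III.3 — burden on licensee; standard: clear and convincing evidence (weight is at least 72).
    (j): 74 − 8 = 66 < 72 [not met]
  Stage III.3 not carried; the licensee fails its burden.
So the complainant prevails on this issue.
Per-issue: Issue I → complainant; Issue II → complainant; Issue III → complainant. The complainant must prevail on every issue; overall, the complainant prevails.

complainant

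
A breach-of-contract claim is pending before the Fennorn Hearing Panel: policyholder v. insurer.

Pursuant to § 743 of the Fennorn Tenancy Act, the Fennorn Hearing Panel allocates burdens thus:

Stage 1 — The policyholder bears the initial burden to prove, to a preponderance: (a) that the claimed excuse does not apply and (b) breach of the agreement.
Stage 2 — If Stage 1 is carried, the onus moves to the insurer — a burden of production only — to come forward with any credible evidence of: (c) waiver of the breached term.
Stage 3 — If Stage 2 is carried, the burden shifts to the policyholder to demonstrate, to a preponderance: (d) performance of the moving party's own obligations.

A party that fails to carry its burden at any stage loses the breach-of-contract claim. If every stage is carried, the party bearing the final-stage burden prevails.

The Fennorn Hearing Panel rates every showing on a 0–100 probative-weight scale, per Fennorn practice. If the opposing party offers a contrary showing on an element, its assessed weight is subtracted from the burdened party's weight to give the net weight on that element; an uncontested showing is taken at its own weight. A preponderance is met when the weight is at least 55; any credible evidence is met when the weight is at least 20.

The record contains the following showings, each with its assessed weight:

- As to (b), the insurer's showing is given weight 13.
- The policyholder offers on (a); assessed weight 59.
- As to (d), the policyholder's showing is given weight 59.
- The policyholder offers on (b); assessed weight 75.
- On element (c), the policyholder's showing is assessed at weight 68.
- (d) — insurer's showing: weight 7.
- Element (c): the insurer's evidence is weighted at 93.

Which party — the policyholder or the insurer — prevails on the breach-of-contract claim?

Stage 1 — burden on policyholder; standard: a preponderance (weight is at least 55).
    (a): 59 ≥ 55 [met]
    (b): 75 − 13 = 62 ≥ 55 [met]
  Stage 1 is satisfied; the onus moves to the insurer.
Stage 2 — burden on insurer; standard: any credible evidence (weight is at least 20).
    (c): 93 − 68 = 25 ≥ 20 [met]
  Stage 2 carried; the burden shifts to the policyholder.
Stage 3 — burden on policyholder; standard: a preponderance (weight is at least 55).
    (d): 59 − 7 = 52 < 55 [not met]
  The policyholder does not carry Stage 3.
The analysis ends at Stage 3; the insurer prevails.

insurer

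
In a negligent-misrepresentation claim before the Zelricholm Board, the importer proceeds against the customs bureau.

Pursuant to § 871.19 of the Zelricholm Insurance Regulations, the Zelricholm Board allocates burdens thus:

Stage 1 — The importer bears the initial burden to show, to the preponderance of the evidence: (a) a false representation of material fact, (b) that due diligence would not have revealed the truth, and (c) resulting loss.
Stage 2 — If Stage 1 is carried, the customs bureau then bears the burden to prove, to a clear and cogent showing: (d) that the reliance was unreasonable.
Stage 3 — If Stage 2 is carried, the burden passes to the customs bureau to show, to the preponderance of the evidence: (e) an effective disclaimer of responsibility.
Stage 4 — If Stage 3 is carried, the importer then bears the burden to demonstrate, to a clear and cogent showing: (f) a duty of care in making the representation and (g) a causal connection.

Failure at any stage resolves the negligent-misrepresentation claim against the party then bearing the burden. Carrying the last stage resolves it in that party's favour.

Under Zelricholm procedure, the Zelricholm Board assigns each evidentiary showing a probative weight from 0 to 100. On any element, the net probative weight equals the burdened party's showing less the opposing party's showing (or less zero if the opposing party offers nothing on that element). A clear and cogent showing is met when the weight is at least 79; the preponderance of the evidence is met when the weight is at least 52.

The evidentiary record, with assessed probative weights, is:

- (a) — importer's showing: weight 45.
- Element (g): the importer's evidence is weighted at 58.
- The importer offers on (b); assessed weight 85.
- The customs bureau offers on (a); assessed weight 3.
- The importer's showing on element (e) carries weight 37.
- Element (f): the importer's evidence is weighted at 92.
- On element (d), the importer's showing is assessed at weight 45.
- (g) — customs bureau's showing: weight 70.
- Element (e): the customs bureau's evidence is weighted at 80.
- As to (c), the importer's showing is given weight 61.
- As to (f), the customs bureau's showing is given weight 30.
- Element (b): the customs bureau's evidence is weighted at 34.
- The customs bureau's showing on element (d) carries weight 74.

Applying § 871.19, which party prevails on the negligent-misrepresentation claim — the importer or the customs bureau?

customs bureau

At Stage 1 the importer must meet the preponderance of the evidence (weight is at least 52): on (a) the weight is 45 less the opposing 3 gives net 42, < 52, so (a) does not meet the standard; on (b) the weight is 85 less the opposing 34 gives net 51, < 52, so (b) does not meet the standard; on (c) the weight is 61, ≥ 52, so (c) meets the standard.
  The importer does not carry Stage 1.
The customs bureau prevails.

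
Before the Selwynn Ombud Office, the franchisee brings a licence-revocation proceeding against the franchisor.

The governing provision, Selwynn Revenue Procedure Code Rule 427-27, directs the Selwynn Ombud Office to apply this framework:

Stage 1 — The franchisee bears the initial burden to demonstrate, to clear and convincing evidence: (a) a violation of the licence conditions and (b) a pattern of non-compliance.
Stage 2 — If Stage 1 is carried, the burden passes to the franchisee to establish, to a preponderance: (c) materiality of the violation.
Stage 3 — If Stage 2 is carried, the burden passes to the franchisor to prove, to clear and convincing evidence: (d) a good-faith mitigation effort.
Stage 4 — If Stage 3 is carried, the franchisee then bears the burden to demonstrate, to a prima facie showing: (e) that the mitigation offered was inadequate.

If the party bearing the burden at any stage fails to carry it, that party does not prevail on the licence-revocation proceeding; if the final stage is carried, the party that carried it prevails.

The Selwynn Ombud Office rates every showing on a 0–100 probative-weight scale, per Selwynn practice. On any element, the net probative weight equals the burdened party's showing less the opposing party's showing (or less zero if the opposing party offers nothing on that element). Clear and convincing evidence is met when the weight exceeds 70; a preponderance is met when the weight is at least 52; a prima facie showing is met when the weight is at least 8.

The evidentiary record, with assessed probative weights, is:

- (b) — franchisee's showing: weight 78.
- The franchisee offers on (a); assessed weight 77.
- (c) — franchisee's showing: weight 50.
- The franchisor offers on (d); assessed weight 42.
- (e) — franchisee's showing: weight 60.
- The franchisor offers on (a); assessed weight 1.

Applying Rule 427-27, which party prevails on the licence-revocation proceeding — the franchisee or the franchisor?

franchisor

Stage 1 (franchisee, clear and convincing evidence, weight exceeds 70): (a) net 77−1=76 > 70 — meets; (b) 78 > 70 — meets.
  Stage 1 carried; the burden remains with the franchisee.
Stage 2 (franchisee, a preponderance, weight is at least 52): (c) 50 < 52 — fails.
  Stage 2 not carried; the franchisee fails its burden.
The analysis ends at Stage 2; the franchisor prevails.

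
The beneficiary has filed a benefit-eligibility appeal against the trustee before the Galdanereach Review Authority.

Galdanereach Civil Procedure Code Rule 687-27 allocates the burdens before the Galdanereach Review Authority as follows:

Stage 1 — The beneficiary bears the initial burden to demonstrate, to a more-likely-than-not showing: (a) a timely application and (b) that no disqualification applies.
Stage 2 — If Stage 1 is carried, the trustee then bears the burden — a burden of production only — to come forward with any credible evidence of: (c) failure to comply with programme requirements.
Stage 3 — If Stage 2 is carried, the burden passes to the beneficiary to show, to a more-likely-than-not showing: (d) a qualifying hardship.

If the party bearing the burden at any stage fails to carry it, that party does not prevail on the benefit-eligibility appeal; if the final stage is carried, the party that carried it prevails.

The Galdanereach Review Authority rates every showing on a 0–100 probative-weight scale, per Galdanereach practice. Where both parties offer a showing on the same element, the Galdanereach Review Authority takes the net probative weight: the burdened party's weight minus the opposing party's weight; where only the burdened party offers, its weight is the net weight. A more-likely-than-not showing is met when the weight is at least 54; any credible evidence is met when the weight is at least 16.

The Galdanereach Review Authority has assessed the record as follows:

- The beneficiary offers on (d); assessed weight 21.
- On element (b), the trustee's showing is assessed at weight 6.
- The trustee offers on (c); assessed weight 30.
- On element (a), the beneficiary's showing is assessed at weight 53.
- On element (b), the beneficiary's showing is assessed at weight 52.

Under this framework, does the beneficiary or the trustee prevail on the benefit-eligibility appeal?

Stage 1 (beneficiary, a more-likely-than-not showing, weight is at least 54): (a) 53 < 54 — fails; (b) net 52−6=46 < 54 — fails.
  Stage 1 not carried; the beneficiary fails its burden.
So the trustee prevails.

trustee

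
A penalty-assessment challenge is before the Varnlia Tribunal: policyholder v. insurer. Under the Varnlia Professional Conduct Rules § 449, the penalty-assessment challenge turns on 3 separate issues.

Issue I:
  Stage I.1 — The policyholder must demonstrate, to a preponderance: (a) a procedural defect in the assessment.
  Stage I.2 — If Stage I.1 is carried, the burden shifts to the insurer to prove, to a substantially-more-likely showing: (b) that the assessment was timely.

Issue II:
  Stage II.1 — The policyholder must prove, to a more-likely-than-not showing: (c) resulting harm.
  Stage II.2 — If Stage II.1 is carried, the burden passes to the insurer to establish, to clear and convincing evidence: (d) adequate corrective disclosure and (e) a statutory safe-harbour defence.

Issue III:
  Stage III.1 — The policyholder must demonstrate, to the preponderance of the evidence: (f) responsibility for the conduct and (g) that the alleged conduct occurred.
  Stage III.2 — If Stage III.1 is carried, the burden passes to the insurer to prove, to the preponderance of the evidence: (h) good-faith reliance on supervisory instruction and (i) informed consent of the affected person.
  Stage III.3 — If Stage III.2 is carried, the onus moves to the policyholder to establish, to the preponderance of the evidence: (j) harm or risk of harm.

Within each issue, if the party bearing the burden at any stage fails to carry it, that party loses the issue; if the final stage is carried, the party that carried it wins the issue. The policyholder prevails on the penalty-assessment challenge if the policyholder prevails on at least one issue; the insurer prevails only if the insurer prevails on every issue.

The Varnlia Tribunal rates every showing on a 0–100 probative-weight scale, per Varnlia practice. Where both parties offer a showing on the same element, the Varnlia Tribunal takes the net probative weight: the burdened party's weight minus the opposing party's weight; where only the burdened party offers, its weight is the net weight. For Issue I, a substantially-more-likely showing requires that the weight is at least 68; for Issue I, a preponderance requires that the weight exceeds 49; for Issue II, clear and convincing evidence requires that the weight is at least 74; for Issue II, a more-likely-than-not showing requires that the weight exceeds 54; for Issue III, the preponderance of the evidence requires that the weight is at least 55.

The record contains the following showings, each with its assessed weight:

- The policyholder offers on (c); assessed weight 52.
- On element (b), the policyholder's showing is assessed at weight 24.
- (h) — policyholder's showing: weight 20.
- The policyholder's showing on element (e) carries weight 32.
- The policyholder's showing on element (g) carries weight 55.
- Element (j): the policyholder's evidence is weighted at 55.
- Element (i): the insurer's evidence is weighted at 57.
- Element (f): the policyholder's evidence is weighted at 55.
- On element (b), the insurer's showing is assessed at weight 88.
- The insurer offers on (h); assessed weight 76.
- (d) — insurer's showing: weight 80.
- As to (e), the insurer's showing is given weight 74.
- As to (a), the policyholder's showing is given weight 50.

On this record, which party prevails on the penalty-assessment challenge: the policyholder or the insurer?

policyholder

— Issue I —
Stage I.1 — burden on policyholder; standard: a preponderance (weight exceeds 49).
    (a): 50 > 49 [met]
  Stage I.1 carried; the burden shifts to the insurer.
Stage I.2 — burden on insurer; standard: a substantially-more-likely showing (weight is at least 68).
    (b): 88 − 24 = 64 < 68 [not met]
  The insurer does not carry Stage I.2.
The policyholder prevails on this issue.
— Issue II —
Stage II.1 (policyholder, a more-likely-than-not showing, weight exceeds 54): (c) 52 ≤ 54 — fails.
  Stage II.1 not carried; the policyholder fails its burden.
The insurer prevails on this issue.
— Issue III —
Stage III.1 (policyholder, the preponderance of the evidence, weight is at least 55): (f) 55 ≥ 55 — meets; (g) 55 ≥ 55 — meets.
  Stage III.1 carried; the burden shifts to the insurer.
Stage III.2 (insurer, the preponderance of the evidence, weight is at least 55): (h) net 76−20=56 ≥ 55 — meets; (i) 57 ≥ 55 — meets.
  Stage III.2 carried; the burden shifts to the policyholder.
Stage III.3 (policyholder, the preponderance of the evidence, weight is at least 55): (j) 55 ≥ 55 — meets.
  The policyholder carries the last stage.
With every stage satisfied, the policyholder prevails on this issue.
Per-issue: Issue I → policyholder; Issue II → insurer; Issue III → policyholder. The policyholder must prevail on at least one issue; overall, the policyholder prevails.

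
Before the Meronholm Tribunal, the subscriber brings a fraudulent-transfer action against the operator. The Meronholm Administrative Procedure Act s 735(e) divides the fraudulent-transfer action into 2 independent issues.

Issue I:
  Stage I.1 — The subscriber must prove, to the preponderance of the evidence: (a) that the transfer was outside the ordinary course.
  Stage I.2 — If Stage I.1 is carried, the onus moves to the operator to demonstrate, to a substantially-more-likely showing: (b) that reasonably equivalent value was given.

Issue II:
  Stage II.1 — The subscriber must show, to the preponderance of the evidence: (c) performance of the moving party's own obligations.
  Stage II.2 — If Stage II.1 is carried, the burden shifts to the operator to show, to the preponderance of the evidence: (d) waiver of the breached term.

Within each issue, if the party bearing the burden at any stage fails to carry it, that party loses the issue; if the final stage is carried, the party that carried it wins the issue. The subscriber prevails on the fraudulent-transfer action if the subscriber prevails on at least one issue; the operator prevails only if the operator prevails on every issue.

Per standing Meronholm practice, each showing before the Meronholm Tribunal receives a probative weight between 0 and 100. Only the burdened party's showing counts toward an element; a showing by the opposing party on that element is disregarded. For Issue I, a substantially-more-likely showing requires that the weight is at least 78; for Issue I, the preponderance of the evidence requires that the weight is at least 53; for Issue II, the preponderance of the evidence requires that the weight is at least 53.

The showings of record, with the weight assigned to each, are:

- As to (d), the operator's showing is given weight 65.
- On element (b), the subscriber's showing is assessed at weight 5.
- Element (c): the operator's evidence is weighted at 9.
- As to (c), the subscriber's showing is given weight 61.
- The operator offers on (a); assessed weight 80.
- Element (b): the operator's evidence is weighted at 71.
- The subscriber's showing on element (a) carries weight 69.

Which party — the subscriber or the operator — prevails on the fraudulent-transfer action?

— Issue I —
Stage I.1 (subscriber, the preponderance of the evidence, weight is at least 53): (a) 69 (operator's 80 disregarded) ≥ 53 — meets.
  Stage I.1 carried; the burden shifts to the operator.
Stage I.2 (operator, a substantially-more-likely showing, weight is at least 78): (b) 71 (subscriber's 5 disregarded) < 78 — fails.
  Not every element is met, so the operator fails to carry Stage I.2.
The analysis ends at Stage I.2; the subscriber prevails on this issue.
— Issue II —
Stage II.1 (subscriber, the preponderance of the evidence, weight is at least 53): (c) 61 (operator's 9 disregarded) ≥ 53 — meets.
  Stage II.1 carried; the burden shifts to the operator.
Stage II.2 (operator, the preponderance of the evidence, weight is at least 53): (d) 65 ≥ 53 — meets.
  All elements met at the final stage.
Every stage carried; the operator prevails on this issue.
Per-issue: Issue I → subscriber; Issue II → operator. The subscriber must prevail on at least one issue; overall, the subscriber prevails.

subscriber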